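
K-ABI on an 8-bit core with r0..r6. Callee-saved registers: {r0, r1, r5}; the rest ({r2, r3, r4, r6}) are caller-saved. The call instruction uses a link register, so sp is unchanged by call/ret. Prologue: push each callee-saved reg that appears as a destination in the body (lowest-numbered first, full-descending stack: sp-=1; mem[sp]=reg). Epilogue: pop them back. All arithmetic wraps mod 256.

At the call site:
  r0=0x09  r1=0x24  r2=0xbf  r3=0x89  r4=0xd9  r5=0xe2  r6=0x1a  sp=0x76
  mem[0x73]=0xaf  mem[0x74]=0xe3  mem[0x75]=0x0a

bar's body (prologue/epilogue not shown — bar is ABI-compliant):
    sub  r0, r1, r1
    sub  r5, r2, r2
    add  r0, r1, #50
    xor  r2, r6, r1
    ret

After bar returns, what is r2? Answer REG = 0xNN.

prologue: push r0 -> mem[0x75]=0x09, sp=0x75
prologue: push r5 -> mem[0x74]=0xe2, sp=0x74
body[0] sub  r0, r1, r1 -> r0=0x00
body[1] sub  r5, r2, r2 -> r5=0x00
body[2] add  r0, r1, #50 -> r0=0x56
body[3] xor  r2, r6, r1 -> r2=0x3e
epilogue: pop r5=0xe2, sp=0x75
epilogue: pop r0=0x09, sp=0x76
r2 is caller-saved -> body value

REG = 0x3e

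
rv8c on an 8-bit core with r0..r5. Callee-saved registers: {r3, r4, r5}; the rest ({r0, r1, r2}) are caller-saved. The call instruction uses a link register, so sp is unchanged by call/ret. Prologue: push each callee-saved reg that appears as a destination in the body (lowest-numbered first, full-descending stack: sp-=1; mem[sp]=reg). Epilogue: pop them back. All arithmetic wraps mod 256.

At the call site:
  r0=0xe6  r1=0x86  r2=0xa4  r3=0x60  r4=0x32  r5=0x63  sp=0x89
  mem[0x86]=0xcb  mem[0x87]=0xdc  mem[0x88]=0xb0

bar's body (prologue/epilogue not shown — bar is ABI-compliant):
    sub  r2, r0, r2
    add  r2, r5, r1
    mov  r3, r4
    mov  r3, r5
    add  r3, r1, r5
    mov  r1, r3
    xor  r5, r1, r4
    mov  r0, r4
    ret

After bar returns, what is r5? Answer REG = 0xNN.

REG = 0x63

prologue: push r3 → mem[0x88]=0x60, sp=0x88
prologue: push r5 → mem[0x87]=0x63, sp=0x87
body[0] sub  r2, r0, r2 → r2=0x42
body[1] add  r2, r5, r1 → r2=0xe9
body[2] mov  r3, r4 → r3=0x32
body[3] mov  r3, r5 → r3=0x63
body[4] add  r3, r1, r5 → r3=0xe9
body[5] mov  r1, r3 → r1=0xe9
body[6] xor  r5, r1, r4 → r5=0xdb
body[7] mov  r0, r4 → r0=0x32
epilogue: pop r5=0x63, sp=0x88
epilogue: pop r3=0x60, sp=0x89
r5 is callee-saved → restored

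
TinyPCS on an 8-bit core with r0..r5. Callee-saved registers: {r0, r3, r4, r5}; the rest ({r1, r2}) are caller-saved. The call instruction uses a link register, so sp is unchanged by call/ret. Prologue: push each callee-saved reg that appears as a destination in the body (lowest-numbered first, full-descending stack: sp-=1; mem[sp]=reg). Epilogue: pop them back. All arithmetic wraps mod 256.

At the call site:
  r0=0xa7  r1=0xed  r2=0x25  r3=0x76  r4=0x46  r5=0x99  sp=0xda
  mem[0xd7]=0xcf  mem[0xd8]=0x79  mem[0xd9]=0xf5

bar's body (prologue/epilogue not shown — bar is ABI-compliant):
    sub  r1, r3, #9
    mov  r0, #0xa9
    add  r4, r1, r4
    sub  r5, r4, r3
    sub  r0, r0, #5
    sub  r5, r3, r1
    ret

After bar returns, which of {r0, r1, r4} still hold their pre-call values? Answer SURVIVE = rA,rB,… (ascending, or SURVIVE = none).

SURVIVE = r0,r4

prologue: push r0 -> mem[0xd9]=0xa7, sp=0xd9
prologue: push r4 -> mem[0xd8]=0x46, sp=0xd8
prologue: push r5 -> mem[0xd7]=0x99, sp=0xd7
body[0] sub  r1, r3, #9 -> r1=0x6d
body[1] mov  r0, #0xa9 -> r0=0xa9
body[2] add  r4, r1, r4 -> r4=0xb3
body[3] sub  r5, r4, r3 -> r5=0x3d
body[4] sub  r0, r0, #5 -> r0=0xa4
body[5] sub  r5, r3, r1 -> r5=0x09
epilogue: pop r5=0x99, sp=0xd8
epilogue: pop r4=0x46, sp=0xd9
epilogue: pop r0=0xa7, sp=0xda
r0: callee-saved, written=True
r1: caller-saved, written=True
r4: callee-saved, written=True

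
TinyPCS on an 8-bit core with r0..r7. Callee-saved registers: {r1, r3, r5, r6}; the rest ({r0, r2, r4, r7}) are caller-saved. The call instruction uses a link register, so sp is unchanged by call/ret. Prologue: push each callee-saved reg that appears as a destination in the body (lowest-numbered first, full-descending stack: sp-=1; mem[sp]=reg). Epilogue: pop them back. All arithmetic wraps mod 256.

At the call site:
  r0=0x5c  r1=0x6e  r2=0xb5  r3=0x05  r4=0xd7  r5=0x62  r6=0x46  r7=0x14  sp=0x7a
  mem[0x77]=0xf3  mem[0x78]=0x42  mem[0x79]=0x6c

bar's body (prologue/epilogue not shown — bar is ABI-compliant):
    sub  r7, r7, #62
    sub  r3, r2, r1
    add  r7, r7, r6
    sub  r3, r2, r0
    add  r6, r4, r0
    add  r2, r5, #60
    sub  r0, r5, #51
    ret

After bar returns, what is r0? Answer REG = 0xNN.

prologue: push r3 → mem[0x79]=0x05, sp=0x79
prologue: push r6 → mem[0x78]=0x46, sp=0x78
body[0] sub  r7, r7, #62 → r7=0xd6
body[1] sub  r3, r2, r1 → r3=0x47
body[2] add  r7, r7, r6 → r7=0x1c
body[3] sub  r3, r2, r0 → r3=0x59
body[4] add  r6, r4, r0 → r6=0x33
body[5] add  r2, r5, #60 → r2=0x9e
body[6] sub  r0, r5, #51 → r0=0x2f
epilogue: pop r6=0x46, sp=0x79
epilogue: pop r3=0x05, sp=0x7a
r0 is caller-saved → body value

REG = 0x2f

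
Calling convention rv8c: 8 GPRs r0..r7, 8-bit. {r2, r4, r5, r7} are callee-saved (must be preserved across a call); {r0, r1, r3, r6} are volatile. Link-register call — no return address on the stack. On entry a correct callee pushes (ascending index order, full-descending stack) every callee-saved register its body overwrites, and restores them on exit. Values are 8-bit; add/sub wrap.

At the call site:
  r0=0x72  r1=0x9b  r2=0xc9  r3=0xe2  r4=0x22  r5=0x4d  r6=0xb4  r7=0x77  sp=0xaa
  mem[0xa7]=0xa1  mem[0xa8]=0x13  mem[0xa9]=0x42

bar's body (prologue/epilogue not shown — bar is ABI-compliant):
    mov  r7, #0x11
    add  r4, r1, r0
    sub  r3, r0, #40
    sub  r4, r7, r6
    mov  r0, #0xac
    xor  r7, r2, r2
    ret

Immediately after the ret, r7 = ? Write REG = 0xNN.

REG = 0x77

prologue: push r4 → mem[0xa9]=0x22, sp=0xa9
prologue: push r7 → mem[0xa8]=0x77, sp=0xa8
body[0] mov  r7, #0x11 → r7=0x11
body[1] add  r4, r1, r0 → r4=0x0d
body[2] sub  r3, r0, #40 → r3=0x4a
body[3] sub  r4, r7, r6 → r4=0x5d
body[4] mov  r0, #0xac → r0=0xac
body[5] xor  r7, r2, r2 → r7=0x00
epilogue: pop r7=0x77, sp=0xa9
epilogue: pop r4=0x22, sp=0xaa
r7 is callee-saved → restored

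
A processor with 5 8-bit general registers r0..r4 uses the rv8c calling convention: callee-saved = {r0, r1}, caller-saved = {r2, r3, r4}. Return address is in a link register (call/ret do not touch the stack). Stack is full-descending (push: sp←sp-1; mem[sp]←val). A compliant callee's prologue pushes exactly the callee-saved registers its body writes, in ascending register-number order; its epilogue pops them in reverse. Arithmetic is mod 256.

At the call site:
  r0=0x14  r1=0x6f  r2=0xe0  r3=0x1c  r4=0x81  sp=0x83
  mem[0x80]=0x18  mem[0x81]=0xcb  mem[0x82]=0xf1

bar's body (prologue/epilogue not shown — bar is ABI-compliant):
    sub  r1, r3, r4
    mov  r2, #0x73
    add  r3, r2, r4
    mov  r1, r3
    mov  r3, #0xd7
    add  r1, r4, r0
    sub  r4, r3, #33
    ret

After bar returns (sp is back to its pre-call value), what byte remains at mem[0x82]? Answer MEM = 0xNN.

prologue: push r1 → mem[0x82]=0x6f, sp=0x82
body[0] sub  r1, r3, r4 → r1=0x9b
body[1] mov  r2, #0x73 → r2=0x73
body[2] add  r3, r2, r4 → r3=0xf4
body[3] mov  r1, r3 → r1=0xf4
body[4] mov  r3, #0xd7 → r3=0xd7
body[5] add  r1, r4, r0 → r1=0x95
body[6] sub  r4, r3, #33 → r4=0xb6
epilogue: pop r1=0x6f, sp=0x83
prologue pushed ['r1'] at ['0x82']

MEM = 0x6f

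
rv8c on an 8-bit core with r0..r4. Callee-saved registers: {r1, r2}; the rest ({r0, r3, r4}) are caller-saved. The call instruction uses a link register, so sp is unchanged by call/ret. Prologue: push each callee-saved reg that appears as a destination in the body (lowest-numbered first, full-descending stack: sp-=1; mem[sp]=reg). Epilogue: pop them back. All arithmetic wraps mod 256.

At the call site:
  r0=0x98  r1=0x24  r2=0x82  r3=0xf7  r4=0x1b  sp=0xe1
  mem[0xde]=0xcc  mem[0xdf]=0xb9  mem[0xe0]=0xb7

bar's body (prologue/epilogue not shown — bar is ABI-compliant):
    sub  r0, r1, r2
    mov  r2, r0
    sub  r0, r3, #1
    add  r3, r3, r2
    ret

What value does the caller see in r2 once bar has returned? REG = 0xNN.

REG = 0x82

prologue: push r2 → mem[0xe0]=0x82, sp=0xe0
body[0] sub  r0, r1, r2 → r0=0xa2
body[1] mov  r2, r0 → r2=0xa2
body[2] sub  r0, r3, #1 → r0=0xf6
body[3] add  r3, r3, r2 → r3=0x99
epilogue: pop r2=0x82, sp=0xe1
r2 is callee-saved → restored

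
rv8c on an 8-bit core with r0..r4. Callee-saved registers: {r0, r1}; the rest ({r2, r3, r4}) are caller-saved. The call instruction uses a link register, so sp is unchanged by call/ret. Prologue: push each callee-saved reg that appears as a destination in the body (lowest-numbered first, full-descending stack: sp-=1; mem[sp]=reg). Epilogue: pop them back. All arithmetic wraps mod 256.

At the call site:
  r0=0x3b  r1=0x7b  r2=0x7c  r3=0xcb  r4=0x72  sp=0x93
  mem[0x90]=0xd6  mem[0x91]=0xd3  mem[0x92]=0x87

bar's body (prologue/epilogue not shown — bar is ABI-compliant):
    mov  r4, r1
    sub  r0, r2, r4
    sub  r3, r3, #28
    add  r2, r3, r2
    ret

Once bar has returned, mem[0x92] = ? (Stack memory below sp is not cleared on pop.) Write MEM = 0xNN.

MEM = 0x3b

prologue: push r0 -> mem[0x92]=0x3b, sp=0x92
body[0] mov  r4, r1 -> r4=0x7b
body[1] sub  r0, r2, r4 -> r0=0x01
body[2] sub  r3, r3, #28 -> r3=0xaf
body[3] add  r2, r3, r2 -> r2=0x2b
epilogue: pop r0=0x3b, sp=0x93
prologue pushed ['r0'] at ['0x92']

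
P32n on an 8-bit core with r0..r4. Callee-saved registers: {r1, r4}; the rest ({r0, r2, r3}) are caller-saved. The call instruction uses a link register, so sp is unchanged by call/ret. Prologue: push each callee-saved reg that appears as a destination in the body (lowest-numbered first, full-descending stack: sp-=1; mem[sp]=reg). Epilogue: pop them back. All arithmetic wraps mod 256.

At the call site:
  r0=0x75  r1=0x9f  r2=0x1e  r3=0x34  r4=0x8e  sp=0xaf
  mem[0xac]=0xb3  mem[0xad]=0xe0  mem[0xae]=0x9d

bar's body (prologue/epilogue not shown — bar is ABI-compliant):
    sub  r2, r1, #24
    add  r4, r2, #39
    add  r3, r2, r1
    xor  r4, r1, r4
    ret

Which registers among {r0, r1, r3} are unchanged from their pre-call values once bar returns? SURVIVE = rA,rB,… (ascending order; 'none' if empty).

SURVIVE = r0,r1

prologue: push r4 -> mem[0xae]=0x8e, sp=0xae
body[0] sub  r2, r1, #24 -> r2=0x87
body[1] add  r4, r2, #39 -> r4=0xae
body[2] add  r3, r2, r1 -> r3=0x26
body[3] xor  r4, r1, r4 -> r4=0x31
epilogue: pop r4=0x8e, sp=0xaf
r0: caller-saved, written=False
r1: callee-saved, written=False
r3: caller-saved, written=True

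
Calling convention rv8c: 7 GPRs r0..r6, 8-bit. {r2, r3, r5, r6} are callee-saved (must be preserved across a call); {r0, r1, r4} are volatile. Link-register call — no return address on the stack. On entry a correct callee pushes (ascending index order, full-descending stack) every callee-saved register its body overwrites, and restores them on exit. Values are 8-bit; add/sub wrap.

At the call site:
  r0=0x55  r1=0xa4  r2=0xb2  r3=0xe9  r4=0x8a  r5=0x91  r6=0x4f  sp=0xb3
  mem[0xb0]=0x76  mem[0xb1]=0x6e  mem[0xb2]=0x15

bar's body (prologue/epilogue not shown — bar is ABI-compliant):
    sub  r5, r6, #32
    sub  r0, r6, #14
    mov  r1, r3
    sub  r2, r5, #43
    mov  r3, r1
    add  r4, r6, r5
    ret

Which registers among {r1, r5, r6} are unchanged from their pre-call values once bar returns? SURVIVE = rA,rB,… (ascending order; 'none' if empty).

SURVIVE = r5,r6

prologue: push r2 -> mem[0xb2]=0xb2, sp=0xb2
prologue: push r3 -> mem[0xb1]=0xe9, sp=0xb1
prologue: push r5 -> mem[0xb0]=0x91, sp=0xb0
body[0] sub  r5, r6, #32 -> r5=0x2f
body[1] sub  r0, r6, #14 -> r0=0x41
body[2] mov  r1, r3 -> r1=0xe9
body[3] sub  r2, r5, #43 -> r2=0x04
body[4] mov  r3, r1 -> r3=0xe9
body[5] add  r4, r6, r5 -> r4=0x7e
epilogue: pop r5=0x91, sp=0xb1
epilogue: pop r3=0xe9, sp=0xb2
epilogue: pop r2=0xb2, sp=0xb3
r1: caller-saved, written=True
r5: callee-saved, written=True
r6: callee-saved, written=False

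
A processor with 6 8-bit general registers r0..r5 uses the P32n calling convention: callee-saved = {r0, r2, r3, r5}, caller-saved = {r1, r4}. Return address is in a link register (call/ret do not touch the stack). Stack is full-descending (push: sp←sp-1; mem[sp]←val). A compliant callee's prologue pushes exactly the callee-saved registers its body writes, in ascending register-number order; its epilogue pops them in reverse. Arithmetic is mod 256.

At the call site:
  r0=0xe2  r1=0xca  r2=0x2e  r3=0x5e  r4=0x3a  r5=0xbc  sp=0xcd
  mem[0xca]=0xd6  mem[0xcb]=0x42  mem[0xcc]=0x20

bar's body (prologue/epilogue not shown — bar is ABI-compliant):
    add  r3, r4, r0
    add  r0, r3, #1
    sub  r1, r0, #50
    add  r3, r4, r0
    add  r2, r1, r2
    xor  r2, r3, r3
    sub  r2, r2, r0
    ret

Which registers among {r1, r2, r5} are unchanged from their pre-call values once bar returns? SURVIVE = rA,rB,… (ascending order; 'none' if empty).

prologue: push r0 → mem[0xcc]=0xe2, sp=0xcc
prologue: push r2 → mem[0xcb]=0x2e, sp=0xcb
prologue: push r3 → mem[0xca]=0x5e, sp=0xca
body[0] add  r3, r4, r0 → r3=0x1c
body[1] add  r0, r3, #1 → r0=0x1d
body[2] sub  r1, r0, #50 → r1=0xeb
body[3] add  r3, r4, r0 → r3=0x57
body[4] add  r2, r1, r2 → r2=0x19
body[5] xor  r2, r3, r3 → r2=0x00
body[6] sub  r2, r2, r0 → r2=0xe3
epilogue: pop r3=0x5e, sp=0xcb
epilogue: pop r2=0x2e, sp=0xcc
epilogue: pop r0=0xe2, sp=0xcd
r1: caller-saved, written=True
r2: callee-saved, written=True
r5: callee-saved, written=False

SURVIVE = r2,r5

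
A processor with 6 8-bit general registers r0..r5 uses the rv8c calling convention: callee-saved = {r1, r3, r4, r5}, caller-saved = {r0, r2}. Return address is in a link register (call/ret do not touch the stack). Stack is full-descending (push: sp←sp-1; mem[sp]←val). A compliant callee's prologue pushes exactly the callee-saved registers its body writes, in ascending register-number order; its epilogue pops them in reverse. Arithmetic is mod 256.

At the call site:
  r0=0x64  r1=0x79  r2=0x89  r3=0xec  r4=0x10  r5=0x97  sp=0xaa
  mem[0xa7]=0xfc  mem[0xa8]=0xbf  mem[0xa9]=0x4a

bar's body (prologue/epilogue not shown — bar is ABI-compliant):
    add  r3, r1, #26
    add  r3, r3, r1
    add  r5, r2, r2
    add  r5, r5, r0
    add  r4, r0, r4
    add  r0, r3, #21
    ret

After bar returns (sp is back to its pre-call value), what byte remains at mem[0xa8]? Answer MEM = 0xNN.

MEM = 0x10

prologue: push r3 -> mem[0xa9]=0xec, sp=0xa9
prologue: push r4 -> mem[0xa8]=0x10, sp=0xa8
prologue: push r5 -> mem[0xa7]=0x97, sp=0xa7
body[0] add  r3, r1, #26 -> r3=0x93
body[1] add  r3, r3, r1 -> r3=0x0c
body[2] add  r5, r2, r2 -> r5=0x12
body[3] add  r5, r5, r0 -> r5=0x76
body[4] add  r4, r0, r4 -> r4=0x74
body[5] add  r0, r3, #21 -> r0=0x21
epilogue: pop r5=0x97, sp=0xa8
epilogue: pop r4=0x10, sp=0xa9
epilogue: pop r3=0xec, sp=0xaa
prologue pushed ['r3', 'r4', 'r5'] at ['0xa9', '0xa8', '0xa7']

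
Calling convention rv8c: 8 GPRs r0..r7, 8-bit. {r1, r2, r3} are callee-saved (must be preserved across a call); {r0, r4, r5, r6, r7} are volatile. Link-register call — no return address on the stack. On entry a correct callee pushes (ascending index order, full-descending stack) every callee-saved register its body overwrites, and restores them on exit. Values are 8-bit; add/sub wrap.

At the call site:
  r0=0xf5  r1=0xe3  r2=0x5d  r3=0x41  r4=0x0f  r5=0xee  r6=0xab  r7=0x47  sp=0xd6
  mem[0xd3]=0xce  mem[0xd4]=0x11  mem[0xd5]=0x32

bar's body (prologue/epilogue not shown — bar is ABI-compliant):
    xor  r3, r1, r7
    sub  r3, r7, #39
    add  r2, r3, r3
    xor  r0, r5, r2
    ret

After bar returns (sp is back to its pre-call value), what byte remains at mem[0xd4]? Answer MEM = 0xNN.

prologue: push r2 -> mem[0xd5]=0x5d, sp=0xd5
prologue: push r3 -> mem[0xd4]=0x41, sp=0xd4
body[0] xor  r3, r1, r7 -> r3=0xa4
body[1] sub  r3, r7, #39 -> r3=0x20
body[2] add  r2, r3, r3 -> r2=0x40
body[3] xor  r0, r5, r2 -> r0=0xae
epilogue: pop r3=0x41, sp=0xd5
epilogue: pop r2=0x5d, sp=0xd6
prologue pushed ['r2', 'r3'] at ['0xd5', '0xd4']

MEM = 0x41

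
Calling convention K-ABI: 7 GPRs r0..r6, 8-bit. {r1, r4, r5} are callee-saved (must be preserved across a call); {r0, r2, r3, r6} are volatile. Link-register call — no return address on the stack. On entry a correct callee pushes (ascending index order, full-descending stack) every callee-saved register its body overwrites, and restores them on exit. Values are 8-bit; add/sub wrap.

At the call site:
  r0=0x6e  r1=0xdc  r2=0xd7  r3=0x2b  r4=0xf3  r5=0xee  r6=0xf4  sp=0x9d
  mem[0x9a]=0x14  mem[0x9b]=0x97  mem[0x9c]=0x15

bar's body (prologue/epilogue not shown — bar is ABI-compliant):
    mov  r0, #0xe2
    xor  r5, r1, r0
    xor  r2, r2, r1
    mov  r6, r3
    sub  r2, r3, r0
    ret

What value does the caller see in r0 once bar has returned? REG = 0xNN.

prologue: push r5 -> mem[0x9c]=0xee, sp=0x9c
body[0] mov  r0, #0xe2 -> r0=0xe2
body[1] xor  r5, r1, r0 -> r5=0x3e
body[2] xor  r2, r2, r1 -> r2=0x0b
body[3] mov  r6, r3 -> r6=0x2b
body[4] sub  r2, r3, r0 -> r2=0x49
epilogue: pop r5=0xee, sp=0x9d
r0 is caller-saved -> body value

REG = 0xe2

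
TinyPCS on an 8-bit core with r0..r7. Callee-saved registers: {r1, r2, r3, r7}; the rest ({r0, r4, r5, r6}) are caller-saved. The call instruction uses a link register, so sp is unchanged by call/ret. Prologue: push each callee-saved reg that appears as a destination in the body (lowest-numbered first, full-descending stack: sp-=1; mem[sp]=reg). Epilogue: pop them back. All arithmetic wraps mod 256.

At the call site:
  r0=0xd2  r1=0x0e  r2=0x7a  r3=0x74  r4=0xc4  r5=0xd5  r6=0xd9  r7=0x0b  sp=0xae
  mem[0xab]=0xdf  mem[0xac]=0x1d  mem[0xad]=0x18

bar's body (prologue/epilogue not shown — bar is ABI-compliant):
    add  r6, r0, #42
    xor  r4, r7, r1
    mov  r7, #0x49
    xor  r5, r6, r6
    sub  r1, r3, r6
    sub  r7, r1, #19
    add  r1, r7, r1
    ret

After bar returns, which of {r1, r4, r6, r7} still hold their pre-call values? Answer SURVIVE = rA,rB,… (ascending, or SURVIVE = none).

SURVIVE = r1,r7

prologue: push r1 → mem[0xad]=0x0e, sp=0xad
prologue: push r7 → mem[0xac]=0x0b, sp=0xac
body[0] add  r6, r0, #42 → r6=0xfc
body[1] xor  r4, r7, r1 → r4=0x05
body[2] mov  r7, #0x49 → r7=0x49
body[3] xor  r5, r6, r6 → r5=0x00
body[4] sub  r1, r3, r6 → r1=0x78
body[5] sub  r7, r1, #19 → r7=0x65
body[6] add  r1, r7, r1 → r1=0xdd
epilogue: pop r7=0x0b, sp=0xad
epilogue: pop r1=0x0e, sp=0xae
r1: callee-saved, written=True
r4: caller-saved, written=True
r6: caller-saved, written=True
r7: callee-saved, written=True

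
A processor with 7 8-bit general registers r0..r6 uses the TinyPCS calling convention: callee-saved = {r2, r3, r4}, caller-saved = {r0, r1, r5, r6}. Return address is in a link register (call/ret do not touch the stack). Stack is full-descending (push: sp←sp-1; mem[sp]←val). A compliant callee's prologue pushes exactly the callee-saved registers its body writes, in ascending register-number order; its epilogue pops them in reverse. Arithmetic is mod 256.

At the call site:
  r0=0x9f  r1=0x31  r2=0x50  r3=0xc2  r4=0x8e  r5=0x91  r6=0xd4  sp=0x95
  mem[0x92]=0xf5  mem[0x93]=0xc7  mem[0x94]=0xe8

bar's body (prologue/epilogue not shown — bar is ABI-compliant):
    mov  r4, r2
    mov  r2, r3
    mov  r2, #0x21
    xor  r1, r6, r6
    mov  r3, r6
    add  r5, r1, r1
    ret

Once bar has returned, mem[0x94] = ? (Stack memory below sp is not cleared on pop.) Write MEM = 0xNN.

MEM = 0x50

prologue: push r2 -> mem[0x94]=0x50, sp=0x94
prologue: push r3 -> mem[0x93]=0xc2, sp=0x93
prologue: push r4 -> mem[0x92]=0x8e, sp=0x92
body[0] mov  r4, r2 -> r4=0x50
body[1] mov  r2, r3 -> r2=0xc2
body[2] mov  r2, #0x21 -> r2=0x21
body[3] xor  r1, r6, r6 -> r1=0x00
body[4] mov  r3, r6 -> r3=0xd4
body[5] add  r5, r1, r1 -> r5=0x00
epilogue: pop r4=0x8e, sp=0x93
epilogue: pop r3=0xc2, sp=0x94
epilogue: pop r2=0x50, sp=0x95
prologue pushed ['r2', 'r3', 'r4'] at ['0x94', '0x93', '0x92']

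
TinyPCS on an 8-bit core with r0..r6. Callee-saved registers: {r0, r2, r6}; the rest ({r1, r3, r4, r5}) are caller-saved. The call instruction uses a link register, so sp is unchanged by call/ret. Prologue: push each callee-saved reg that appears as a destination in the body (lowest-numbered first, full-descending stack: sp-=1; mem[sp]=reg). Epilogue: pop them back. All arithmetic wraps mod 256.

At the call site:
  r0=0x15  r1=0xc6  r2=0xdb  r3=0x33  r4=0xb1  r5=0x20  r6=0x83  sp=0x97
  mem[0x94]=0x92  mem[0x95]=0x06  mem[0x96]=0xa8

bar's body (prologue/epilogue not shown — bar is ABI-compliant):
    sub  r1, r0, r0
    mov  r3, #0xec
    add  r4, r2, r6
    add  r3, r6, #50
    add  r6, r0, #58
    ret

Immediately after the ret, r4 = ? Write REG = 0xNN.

REG = 0x5e

prologue: push r6 → mem[0x96]=0x83, sp=0x96
body[0] sub  r1, r0, r0 → r1=0x00
body[1] mov  r3, #0xec → r3=0xec
body[2] add  r4, r2, r6 → r4=0x5e
body[3] add  r3, r6, #50 → r3=0xb5
body[4] add  r6, r0, #58 → r6=0x4f
epilogue: pop r6=0x83, sp=0x97
r4 is caller-saved → body value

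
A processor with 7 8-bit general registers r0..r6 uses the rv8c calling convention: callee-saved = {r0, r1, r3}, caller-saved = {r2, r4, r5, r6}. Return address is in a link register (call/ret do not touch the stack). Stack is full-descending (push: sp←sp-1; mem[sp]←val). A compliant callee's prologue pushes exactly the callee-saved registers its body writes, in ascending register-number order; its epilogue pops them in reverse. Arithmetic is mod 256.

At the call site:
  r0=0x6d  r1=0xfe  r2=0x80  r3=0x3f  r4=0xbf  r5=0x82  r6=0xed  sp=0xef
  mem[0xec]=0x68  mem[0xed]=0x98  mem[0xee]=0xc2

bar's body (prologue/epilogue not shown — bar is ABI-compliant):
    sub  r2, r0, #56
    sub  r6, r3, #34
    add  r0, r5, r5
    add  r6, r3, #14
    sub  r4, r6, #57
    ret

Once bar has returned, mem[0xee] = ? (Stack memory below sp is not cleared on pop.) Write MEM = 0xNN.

prologue: push r0 -> mem[0xee]=0x6d, sp=0xee
body[0] sub  r2, r0, #56 -> r2=0x35
body[1] sub  r6, r3, #34 -> r6=0x1d
body[2] add  r0, r5, r5 -> r0=0x04
body[3] add  r6, r3, #14 -> r6=0x4d
body[4] sub  r4, r6, #57 -> r4=0x14
epilogue: pop r0=0x6d, sp=0xef
prologue pushed ['r0'] at ['0xee']

MEM = 0x6d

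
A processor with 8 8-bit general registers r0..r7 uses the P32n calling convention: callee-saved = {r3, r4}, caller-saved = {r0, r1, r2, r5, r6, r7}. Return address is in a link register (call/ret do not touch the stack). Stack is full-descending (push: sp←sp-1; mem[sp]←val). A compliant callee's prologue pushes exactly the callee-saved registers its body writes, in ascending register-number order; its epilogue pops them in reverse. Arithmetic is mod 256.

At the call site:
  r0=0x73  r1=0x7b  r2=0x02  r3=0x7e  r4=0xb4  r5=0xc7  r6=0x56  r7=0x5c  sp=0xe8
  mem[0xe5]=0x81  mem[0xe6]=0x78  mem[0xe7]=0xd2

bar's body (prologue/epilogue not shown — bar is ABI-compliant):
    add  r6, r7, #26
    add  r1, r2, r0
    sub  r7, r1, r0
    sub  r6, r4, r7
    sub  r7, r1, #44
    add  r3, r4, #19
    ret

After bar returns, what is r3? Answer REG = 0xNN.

REG = 0x7e

prologue: push r3 → mem[0xe7]=0x7e, sp=0xe7
body[0] add  r6, r7, #26 → r6=0x76
body[1] add  r1, r2, r0 → r1=0x75
body[2] sub  r7, r1, r0 → r7=0x02
body[3] sub  r6, r4, r7 → r6=0xb2
body[4] sub  r7, r1, #44 → r7=0x49
body[5] add  r3, r4, #19 → r3=0xc7
epilogue: pop r3=0x7e, sp=0xe8
r3 is callee-saved → restored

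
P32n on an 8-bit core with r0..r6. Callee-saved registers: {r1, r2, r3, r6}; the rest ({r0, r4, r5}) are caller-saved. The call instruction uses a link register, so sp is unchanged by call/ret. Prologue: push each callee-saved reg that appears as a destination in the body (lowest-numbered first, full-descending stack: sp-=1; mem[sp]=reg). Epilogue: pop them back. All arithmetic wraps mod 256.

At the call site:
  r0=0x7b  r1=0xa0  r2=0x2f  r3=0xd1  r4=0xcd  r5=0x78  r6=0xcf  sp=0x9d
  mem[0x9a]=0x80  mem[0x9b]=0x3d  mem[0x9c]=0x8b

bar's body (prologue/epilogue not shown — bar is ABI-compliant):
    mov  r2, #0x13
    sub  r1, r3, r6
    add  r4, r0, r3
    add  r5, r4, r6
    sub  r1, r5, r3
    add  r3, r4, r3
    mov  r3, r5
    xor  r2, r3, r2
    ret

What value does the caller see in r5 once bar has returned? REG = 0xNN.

prologue: push r1 → mem[0x9c]=0xa0, sp=0x9c
prologue: push r2 → mem[0x9b]=0x2f, sp=0x9b
prologue: push r3 → mem[0x9a]=0xd1, sp=0x9a
body[0] mov  r2, #0x13 → r2=0x13
body[1] sub  r1, r3, r6 → r1=0x02
body[2] add  r4, r0, r3 → r4=0x4c
body[3] add  r5, r4, r6 → r5=0x1b
body[4] sub  r1, r5, r3 → r1=0x4a
body[5] add  r3, r4, r3 → r3=0x1d
body[6] mov  r3, r5 → r3=0x1b
body[7] xor  r2, r3, r2 → r2=0x08
epilogue: pop r3=0xd1, sp=0x9b
epilogue: pop r2=0x2f, sp=0x9c
epilogue: pop r1=0xa0, sp=0x9d
r5 is caller-saved → body value

REG = 0x1b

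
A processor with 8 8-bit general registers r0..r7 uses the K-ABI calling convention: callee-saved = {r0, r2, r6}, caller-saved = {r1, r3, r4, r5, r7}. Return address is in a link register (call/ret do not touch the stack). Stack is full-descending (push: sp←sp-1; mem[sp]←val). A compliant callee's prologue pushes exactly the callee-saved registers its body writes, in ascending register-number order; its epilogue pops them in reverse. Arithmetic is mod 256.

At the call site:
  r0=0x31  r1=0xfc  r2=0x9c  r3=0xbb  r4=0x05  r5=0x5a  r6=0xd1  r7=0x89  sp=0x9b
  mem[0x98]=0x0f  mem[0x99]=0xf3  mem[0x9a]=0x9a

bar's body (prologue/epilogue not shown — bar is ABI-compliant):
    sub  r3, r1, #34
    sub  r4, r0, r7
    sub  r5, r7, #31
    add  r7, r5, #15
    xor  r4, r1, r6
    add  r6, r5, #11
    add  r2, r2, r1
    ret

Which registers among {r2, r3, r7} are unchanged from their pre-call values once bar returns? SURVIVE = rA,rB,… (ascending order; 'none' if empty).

prologue: push r2 -> mem[0x9a]=0x9c, sp=0x9a
prologue: push r6 -> mem[0x99]=0xd1, sp=0x99
body[0] sub  r3, r1, #34 -> r3=0xda
body[1] sub  r4, r0, r7 -> r4=0xa8
body[2] sub  r5, r7, #31 -> r5=0x6a
body[3] add  r7, r5, #15 -> r7=0x79
body[4] xor  r4, r1, r6 -> r4=0x2d
body[5] add  r6, r5, #11 -> r6=0x75
body[6] add  r2, r2, r1 -> r2=0x98
epilogue: pop r6=0xd1, sp=0x9a
epilogue: pop r2=0x9c, sp=0x9b
r2: callee-saved, written=True
r3: caller-saved, written=True
r7: caller-saved, written=True

SURVIVE = r2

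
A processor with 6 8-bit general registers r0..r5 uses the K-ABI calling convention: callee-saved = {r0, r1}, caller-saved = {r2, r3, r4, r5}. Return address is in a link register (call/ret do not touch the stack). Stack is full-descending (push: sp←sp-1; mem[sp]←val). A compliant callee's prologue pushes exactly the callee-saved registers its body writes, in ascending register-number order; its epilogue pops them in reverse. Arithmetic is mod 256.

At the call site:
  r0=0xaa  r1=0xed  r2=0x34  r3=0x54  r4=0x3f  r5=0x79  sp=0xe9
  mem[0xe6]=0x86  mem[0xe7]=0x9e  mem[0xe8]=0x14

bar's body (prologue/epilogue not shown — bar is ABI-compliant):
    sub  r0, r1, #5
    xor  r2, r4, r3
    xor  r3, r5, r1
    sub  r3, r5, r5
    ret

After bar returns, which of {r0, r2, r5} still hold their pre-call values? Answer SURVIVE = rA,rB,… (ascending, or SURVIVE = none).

prologue: push r0 -> mem[0xe8]=0xaa, sp=0xe8
body[0] sub  r0, r1, #5 -> r0=0xe8
body[1] xor  r2, r4, r3 -> r2=0x6b
body[2] xor  r3, r5, r1 -> r3=0x94
body[3] sub  r3, r5, r5 -> r3=0x00
epilogue: pop r0=0xaa, sp=0xe9
r0: callee-saved, written=True
r2: caller-saved, written=True
r5: caller-saved, written=False

SURVIVE = r0,r5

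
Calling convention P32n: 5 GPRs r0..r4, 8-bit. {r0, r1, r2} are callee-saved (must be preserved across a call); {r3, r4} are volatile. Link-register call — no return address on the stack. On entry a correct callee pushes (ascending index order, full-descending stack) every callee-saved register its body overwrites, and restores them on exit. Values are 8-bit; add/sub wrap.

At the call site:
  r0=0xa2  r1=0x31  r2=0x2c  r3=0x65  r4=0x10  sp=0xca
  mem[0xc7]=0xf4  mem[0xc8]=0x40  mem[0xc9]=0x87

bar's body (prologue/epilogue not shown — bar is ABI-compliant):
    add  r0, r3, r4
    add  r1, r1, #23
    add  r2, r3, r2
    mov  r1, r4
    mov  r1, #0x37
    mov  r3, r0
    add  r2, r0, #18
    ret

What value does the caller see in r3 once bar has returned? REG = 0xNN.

prologue: push r0 -> mem[0xc9]=0xa2, sp=0xc9
prologue: push r1 -> mem[0xc8]=0x31, sp=0xc8
prologue: push r2 -> mem[0xc7]=0x2c, sp=0xc7
body[0] add  r0, r3, r4 -> r0=0x75
body[1] add  r1, r1, #23 -> r1=0x48
body[2] add  r2, r3, r2 -> r2=0x91
body[3] mov  r1, r4 -> r1=0x10
body[4] mov  r1, #0x37 -> r1=0x37
body[5] mov  r3, r0 -> r3=0x75
body[6] add  r2, r0, #18 -> r2=0x87
epilogue: pop r2=0x2c, sp=0xc8
epilogue: pop r1=0x31, sp=0xc9
epilogue: pop r0=0xa2, sp=0xca
r3 is caller-saved -> body value

REG = 0x75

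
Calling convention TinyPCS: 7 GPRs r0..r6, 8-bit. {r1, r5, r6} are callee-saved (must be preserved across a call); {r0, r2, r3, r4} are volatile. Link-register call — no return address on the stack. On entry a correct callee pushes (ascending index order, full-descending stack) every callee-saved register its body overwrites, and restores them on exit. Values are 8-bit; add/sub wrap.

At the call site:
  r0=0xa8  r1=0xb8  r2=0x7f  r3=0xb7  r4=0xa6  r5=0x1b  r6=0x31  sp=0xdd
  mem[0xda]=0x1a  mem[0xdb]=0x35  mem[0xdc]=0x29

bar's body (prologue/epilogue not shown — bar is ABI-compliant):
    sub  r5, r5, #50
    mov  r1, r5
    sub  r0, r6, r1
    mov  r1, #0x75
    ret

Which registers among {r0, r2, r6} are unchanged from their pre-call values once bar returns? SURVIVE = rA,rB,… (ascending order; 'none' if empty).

SURVIVE = r2,r6

prologue: push r1 → mem[0xdc]=0xb8, sp=0xdc
prologue: push r5 → mem[0xdb]=0x1b, sp=0xdb
body[0] sub  r5, r5, #50 → r5=0xe9
body[1] mov  r1, r5 → r1=0xe9
body[2] sub  r0, r6, r1 → r0=0x48
body[3] mov  r1, #0x75 → r1=0x75
epilogue: pop r5=0x1b, sp=0xdc
epilogue: pop r1=0xb8, sp=0xdd
r0: caller-saved, written=True
r2: caller-saved, written=False
r6: callee-saved, written=False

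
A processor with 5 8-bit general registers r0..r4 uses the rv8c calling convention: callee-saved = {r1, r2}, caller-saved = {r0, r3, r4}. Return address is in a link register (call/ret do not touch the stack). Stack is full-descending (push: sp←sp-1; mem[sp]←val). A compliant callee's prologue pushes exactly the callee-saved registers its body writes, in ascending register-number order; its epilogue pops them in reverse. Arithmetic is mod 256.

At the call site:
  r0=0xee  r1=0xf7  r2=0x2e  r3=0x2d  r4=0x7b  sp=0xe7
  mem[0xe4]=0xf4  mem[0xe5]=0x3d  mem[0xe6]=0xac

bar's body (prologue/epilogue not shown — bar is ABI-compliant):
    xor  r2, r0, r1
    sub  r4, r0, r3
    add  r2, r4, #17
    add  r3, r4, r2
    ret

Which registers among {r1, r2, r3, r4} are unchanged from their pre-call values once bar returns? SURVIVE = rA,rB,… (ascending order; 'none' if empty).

prologue: push r2 → mem[0xe6]=0x2e, sp=0xe6
body[0] xor  r2, r0, r1 → r2=0x19
body[1] sub  r4, r0, r3 → r4=0xc1
body[2] add  r2, r4, #17 → r2=0xd2
body[3] add  r3, r4, r2 → r3=0x93
epilogue: pop r2=0x2e, sp=0xe7
r1: callee-saved, written=False
r2: callee-saved, written=True
r3: caller-saved, written=True
r4: caller-saved, written=True

SURVIVE = r1,r2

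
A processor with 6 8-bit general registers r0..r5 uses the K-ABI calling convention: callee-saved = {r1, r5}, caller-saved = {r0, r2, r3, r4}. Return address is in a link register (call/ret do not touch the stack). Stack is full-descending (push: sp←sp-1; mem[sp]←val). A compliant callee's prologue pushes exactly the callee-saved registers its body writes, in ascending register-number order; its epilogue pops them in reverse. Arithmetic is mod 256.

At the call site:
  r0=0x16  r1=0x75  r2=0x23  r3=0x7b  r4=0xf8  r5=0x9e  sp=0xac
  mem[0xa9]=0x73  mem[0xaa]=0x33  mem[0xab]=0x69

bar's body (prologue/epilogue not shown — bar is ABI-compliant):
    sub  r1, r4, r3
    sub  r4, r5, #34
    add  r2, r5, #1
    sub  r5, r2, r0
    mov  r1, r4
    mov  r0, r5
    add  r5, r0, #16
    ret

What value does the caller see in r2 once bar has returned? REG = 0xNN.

REG = 0x9f

prologue: push r1 -> mem[0xab]=0x75, sp=0xab
prologue: push r5 -> mem[0xaa]=0x9e, sp=0xaa
body[0] sub  r1, r4, r3 -> r1=0x7d
body[1] sub  r4, r5, #34 -> r4=0x7c
body[2] add  r2, r5, #1 -> r2=0x9f
body[3] sub  r5, r2, r0 -> r5=0x89
body[4] mov  r1, r4 -> r1=0x7c
body[5] mov  r0, r5 -> r0=0x89
body[6] add  r5, r0, #16 -> r5=0x99
epilogue: pop r5=0x9e, sp=0xab
epilogue: pop r1=0x75, sp=0xac
r2 is caller-saved -> body value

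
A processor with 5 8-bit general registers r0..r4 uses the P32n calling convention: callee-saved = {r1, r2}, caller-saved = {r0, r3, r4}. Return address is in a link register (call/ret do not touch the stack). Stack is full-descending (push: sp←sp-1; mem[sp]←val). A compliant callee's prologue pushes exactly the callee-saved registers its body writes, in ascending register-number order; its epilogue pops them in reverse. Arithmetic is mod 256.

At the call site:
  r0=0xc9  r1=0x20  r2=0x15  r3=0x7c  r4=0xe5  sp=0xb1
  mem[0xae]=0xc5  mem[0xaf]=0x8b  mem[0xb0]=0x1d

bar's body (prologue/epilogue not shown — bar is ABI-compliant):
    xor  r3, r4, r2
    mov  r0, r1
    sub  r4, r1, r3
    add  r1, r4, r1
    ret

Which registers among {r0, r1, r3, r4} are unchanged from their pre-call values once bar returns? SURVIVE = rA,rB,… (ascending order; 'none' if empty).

prologue: push r1 → mem[0xb0]=0x20, sp=0xb0
body[0] xor  r3, r4, r2 → r3=0xf0
body[1] mov  r0, r1 → r0=0x20
body[2] sub  r4, r1, r3 → r4=0x30
body[3] add  r1, r4, r1 → r1=0x50
epilogue: pop r1=0x20, sp=0xb1
r0: caller-saved, written=True
r1: callee-saved, written=True
r3: caller-saved, written=True
r4: caller-saved, written=True

SURVIVE = r1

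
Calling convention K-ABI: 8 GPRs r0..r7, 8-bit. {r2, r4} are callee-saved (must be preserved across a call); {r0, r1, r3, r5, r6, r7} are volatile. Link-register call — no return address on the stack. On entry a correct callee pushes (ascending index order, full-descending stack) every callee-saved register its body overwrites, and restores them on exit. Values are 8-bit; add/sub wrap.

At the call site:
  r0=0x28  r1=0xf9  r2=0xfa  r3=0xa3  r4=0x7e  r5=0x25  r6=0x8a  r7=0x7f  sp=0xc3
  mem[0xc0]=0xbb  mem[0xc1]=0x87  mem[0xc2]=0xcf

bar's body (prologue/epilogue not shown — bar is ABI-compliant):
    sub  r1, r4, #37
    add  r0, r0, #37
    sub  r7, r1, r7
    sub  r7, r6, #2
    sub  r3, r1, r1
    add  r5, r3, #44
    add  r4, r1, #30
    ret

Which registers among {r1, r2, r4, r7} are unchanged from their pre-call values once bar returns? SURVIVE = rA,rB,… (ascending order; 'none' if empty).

SURVIVE = r2,r4

prologue: push r4 → mem[0xc2]=0x7e, sp=0xc2
body[0] sub  r1, r4, #37 → r1=0x59
body[1] add  r0, r0, #37 → r0=0x4d
body[2] sub  r7, r1, r7 → r7=0xda
body[3] sub  r7, r6, #2 → r7=0x88
body[4] sub  r3, r1, r1 → r3=0x00
body[5] add  r5, r3, #44 → r5=0x2c
body[6] add  r4, r1, #30 → r4=0x77
epilogue: pop r4=0x7e, sp=0xc3
r1: caller-saved, written=True
r2: callee-saved, written=False
r4: callee-saved, written=True
r7: caller-saved, written=True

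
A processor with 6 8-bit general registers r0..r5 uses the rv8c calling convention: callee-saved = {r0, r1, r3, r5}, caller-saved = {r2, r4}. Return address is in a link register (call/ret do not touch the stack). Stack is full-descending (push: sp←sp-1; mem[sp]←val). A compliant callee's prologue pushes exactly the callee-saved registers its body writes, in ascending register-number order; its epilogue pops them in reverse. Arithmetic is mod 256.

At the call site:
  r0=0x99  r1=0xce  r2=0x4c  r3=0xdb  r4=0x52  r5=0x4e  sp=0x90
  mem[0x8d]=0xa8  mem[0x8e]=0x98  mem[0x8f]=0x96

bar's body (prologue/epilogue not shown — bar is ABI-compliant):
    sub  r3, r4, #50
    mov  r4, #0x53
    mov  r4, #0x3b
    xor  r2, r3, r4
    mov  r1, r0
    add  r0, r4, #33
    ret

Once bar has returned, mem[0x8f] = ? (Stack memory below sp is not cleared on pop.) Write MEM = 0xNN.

prologue: push r0 -> mem[0x8f]=0x99, sp=0x8f
prologue: push r1 -> mem[0x8e]=0xce, sp=0x8e
prologue: push r3 -> mem[0x8d]=0xdb, sp=0x8d
body[0] sub  r3, r4, #50 -> r3=0x20
body[1] mov  r4, #0x53 -> r4=0x53
body[2] mov  r4, #0x3b -> r4=0x3b
body[3] xor  r2, r3, r4 -> r2=0x1b
body[4] mov  r1, r0 -> r1=0x99
body[5] add  r0, r4, #33 -> r0=0x5c
epilogue: pop r3=0xdb, sp=0x8e
epilogue: pop r1=0xce, sp=0x8f
epilogue: pop r0=0x99, sp=0x90
prologue pushed ['r0', 'r1', 'r3'] at ['0x8f', '0x8e', '0x8d']

MEM = 0x99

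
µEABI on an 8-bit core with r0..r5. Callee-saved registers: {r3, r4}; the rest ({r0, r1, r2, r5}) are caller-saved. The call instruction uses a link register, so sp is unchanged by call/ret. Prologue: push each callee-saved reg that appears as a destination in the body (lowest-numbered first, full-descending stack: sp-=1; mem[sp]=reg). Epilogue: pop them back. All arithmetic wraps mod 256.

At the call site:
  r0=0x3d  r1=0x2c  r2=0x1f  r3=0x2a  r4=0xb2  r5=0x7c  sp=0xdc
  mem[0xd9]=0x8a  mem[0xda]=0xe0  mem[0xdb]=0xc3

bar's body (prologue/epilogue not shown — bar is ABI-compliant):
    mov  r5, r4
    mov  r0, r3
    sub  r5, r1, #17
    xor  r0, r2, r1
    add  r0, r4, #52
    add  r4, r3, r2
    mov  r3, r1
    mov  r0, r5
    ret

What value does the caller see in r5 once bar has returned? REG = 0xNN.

prologue: push r3 → mem[0xdb]=0x2a, sp=0xdb
prologue: push r4 → mem[0xda]=0xb2, sp=0xda
body[0] mov  r5, r4 → r5=0xb2
body[1] mov  r0, r3 → r0=0x2a
body[2] sub  r5, r1, #17 → r5=0x1b
body[3] xor  r0, r2, r1 → r0=0x33
body[4] add  r0, r4, #52 → r0=0xe6
body[5] add  r4, r3, r2 → r4=0x49
body[6] mov  r3, r1 → r3=0x2c
body[7] mov  r0, r5 → r0=0x1b
epilogue: pop r4=0xb2, sp=0xdb
epilogue: pop r3=0x2a, sp=0xdc
r5 is caller-saved → body value

REG = 0x1b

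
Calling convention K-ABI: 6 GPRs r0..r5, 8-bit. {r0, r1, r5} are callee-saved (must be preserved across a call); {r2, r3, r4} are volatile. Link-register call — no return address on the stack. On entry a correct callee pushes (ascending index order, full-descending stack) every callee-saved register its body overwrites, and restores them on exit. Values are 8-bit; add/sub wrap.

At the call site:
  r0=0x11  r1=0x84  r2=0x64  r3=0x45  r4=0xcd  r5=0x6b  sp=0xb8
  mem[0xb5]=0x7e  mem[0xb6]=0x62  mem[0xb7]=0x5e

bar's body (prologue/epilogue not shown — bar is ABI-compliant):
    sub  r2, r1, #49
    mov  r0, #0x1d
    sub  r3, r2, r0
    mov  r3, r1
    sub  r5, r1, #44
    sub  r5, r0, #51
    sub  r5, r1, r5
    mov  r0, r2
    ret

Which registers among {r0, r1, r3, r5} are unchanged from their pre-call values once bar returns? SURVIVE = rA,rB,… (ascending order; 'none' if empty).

prologue: push r0 -> mem[0xb7]=0x11, sp=0xb7
prologue: push r5 -> mem[0xb6]=0x6b, sp=0xb6
body[0] sub  r2, r1, #49 -> r2=0x53
body[1] mov  r0, #0x1d -> r0=0x1d
body[2] sub  r3, r2, r0 -> r3=0x36
body[3] mov  r3, r1 -> r3=0x84
body[4] sub  r5, r1, #44 -> r5=0x58
body[5] sub  r5, r0, #51 -> r5=0xea
body[6] sub  r5, r1, r5 -> r5=0x9a
body[7] mov  r0, r2 -> r0=0x53
epilogue: pop r5=0x6b, sp=0xb7
epilogue: pop r0=0x11, sp=0xb8
r0: callee-saved, written=True
r1: callee-saved, written=False
r3: caller-saved, written=True
r5: callee-saved, written=True

SURVIVE = r0,r1,r5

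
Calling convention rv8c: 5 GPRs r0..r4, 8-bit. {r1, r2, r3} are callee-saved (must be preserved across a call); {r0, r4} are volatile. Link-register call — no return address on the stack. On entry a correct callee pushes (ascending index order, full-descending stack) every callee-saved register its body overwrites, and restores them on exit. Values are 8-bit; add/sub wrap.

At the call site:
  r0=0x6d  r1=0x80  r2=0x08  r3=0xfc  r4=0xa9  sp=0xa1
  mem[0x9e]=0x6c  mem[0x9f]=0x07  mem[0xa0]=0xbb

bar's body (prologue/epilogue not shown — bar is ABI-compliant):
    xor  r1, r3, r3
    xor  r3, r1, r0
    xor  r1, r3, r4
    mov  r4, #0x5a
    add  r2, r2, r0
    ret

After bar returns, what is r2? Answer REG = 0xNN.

REG = 0x08

prologue: push r1 → mem[0xa0]=0x80, sp=0xa0
prologue: push r2 → mem[0x9f]=0x08, sp=0x9f
prologue: push r3 → mem[0x9e]=0xfc, sp=0x9e
body[0] xor  r1, r3, r3 → r1=0x00
body[1] xor  r3, r1, r0 → r3=0x6d
body[2] xor  r1, r3, r4 → r1=0xc4
body[3] mov  r4, #0x5a → r4=0x5a
body[4] add  r2, r2, r0 → r2=0x75
epilogue: pop r3=0xfc, sp=0x9f
epilogue: pop r2=0x08, sp=0xa0
epilogue: pop r1=0x80, sp=0xa1
r2 is callee-saved → restored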